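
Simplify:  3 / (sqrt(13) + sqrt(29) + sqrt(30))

(-3*sqrt(11310) + 18*sqrt(30) + 21*sqrt(29) + 69*sqrt(13))/682

Group as (sqrt(13) + sqrt(29)) + sqrt(30); multiply by (sqrt(13) + sqrt(29)) - sqrt(30), then rationalise the remaining surd.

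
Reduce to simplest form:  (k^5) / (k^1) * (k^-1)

Quotient: k^4
Multiply by (k^-1): add exponents.

k^3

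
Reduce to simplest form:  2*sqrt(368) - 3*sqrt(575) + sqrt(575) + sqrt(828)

4*sqrt(23)

2*sqrt(368) = 8*sqrt(23); 3*sqrt(575) = 15*sqrt(23); sqrt(575) = 5*sqrt(23); sqrt(828) = 6*sqrt(23)
Combine: (8 - 15 + 5 + 6)·sqrt(23) = 4*sqrt(23)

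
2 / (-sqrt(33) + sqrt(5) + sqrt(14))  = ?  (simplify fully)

(7*sqrt(33) + 12*sqrt(14) + 21*sqrt(5) + sqrt(2310))/21

Group as (sqrt(5) + sqrt(14)) - sqrt(33); multiply by (sqrt(5) + sqrt(14)) + sqrt(33), then rationalise the remaining surd.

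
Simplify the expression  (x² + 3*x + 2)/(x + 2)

Factor: x² + 3*x + 2 = (x + 1)·(x + 2)
Cancel the common factor (x + 2).

x + 1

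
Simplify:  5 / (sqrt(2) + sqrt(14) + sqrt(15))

(-20*sqrt(105) + 5*sqrt(15) + 15*sqrt(14) + 135*sqrt(2))/111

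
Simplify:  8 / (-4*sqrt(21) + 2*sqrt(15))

Multiply numerator and denominator by 2*sqrt(15) + 4*sqrt(21).
Denominator becomes -276; numerator becomes 16*sqrt(15) + 32*sqrt(21).

(-8*sqrt(21) - 4*sqrt(15))/69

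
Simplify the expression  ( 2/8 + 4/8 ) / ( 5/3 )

9/20

Numerator: 2/8 + 4/8 = 3/4
Denominator: 5/3 = 5/3
Divide: (3/4) · (3/5) = 9/20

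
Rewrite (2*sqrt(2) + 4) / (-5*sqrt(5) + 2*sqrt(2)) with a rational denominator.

(-20*sqrt(5) - 10*sqrt(10) - 8*sqrt(2) - 8)/117

Multiply numerator and denominator by 2*sqrt(2) + 5*sqrt(5).
Denominator becomes -117; numerator becomes 8 + 8*sqrt(2) + 10*sqrt(10) + 20*sqrt(5).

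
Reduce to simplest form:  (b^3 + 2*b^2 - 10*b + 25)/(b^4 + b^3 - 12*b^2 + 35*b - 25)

Factor: b^3 + 2*b^2 - 10*b + 25 = (b^2 - 3*b + 5)*(b + 5);  b^4 + b^3 - 12*b^2 + 35*b - 25 = (b - 1)*(b^2 - 3*b + 5)*(b + 5)
Cancel the common factors (b^2 - 3*b + 5), (b + 5).

1/(b - 1)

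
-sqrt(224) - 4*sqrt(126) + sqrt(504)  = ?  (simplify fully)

-10*sqrt(14)

sqrt(224) = 4*sqrt(14); 4*sqrt(126) = 12*sqrt(14); sqrt(504) = 6*sqrt(14)
Combine: (-4 - 12 + 6)·sqrt(14) = -10*sqrt(14)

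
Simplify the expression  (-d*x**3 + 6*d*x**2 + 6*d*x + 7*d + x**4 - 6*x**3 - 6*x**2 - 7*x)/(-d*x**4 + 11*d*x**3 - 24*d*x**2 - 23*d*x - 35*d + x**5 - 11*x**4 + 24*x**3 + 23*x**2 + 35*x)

Factor: -d*x**3 + 6*d*x**2 + 6*d*x + 7*d + x**4 - 6*x**3 - 6*x**2 - 7*x = (x**2 + x + 1)*(-d + x)*(x - 7);  -d*x**4 + 11*d*x**3 - 24*d*x**2 - 23*d*x - 35*d + x**5 - 11*x**4 + 24*x**3 + 23*x**2 + 35*x = (x - 7)*(x**2 + x + 1)*(x - 5)*(-d + x)
Cancel the common factors (x**2 + x + 1), (-d + x), (x - 7).

1/(x - 5)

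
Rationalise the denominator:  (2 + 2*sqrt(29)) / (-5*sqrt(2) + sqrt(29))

Multiply numerator and denominator by sqrt(29) + 5*sqrt(2).
Denominator becomes -21; numerator becomes 2*sqrt(29) + 10*sqrt(2) + 58 + 10*sqrt(58).

(-10*sqrt(58) - 58 - 10*sqrt(2) - 2*sqrt(29))/21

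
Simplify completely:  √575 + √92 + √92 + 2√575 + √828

25*√23

√575 = 5*√23; √92 = 2*√23; √92 = 2*√23; 2√575 = 10*√23; √828 = 6*√23
Combine: (5 + 2 + 2 + 10 + 6)·√23 = 25*√23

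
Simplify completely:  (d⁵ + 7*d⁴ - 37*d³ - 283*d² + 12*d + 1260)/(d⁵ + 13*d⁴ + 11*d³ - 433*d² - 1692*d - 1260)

Factor: d⁵ + 7*d⁴ - 37*d³ - 283*d² + 12*d + 1260 = (d + 5)·(d + 3)·(d - 2)·(d - 6)·(d + 7);  d⁵ + 13*d⁴ + 11*d³ - 433*d² - 1692*d - 1260 = (d + 5)·(d + 7)·(d + 1)·(d - 6)·(d + 6)
Cancel the common factors (d - 6), (d + 5), (d + 7).

(d² + d - 6)/(d² + 7*d + 6)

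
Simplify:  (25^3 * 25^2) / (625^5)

25^3 = 5^6; 25^2 = 5^4; 625^5 = 5^20
Combine exponents: 5^(-10)

5^(-10)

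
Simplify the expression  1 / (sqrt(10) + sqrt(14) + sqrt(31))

(-4*sqrt(1085) - 7*sqrt(31) + 27*sqrt(14) + 35*sqrt(10))/511

Group as (sqrt(10) + sqrt(14)) + sqrt(31); multiply by (sqrt(10) + sqrt(14)) - sqrt(31), then rationalise the remaining surd.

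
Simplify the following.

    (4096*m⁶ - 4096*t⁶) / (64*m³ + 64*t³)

64*m³ - 64*t³

Factor (4*m)^6 - (4*t)^6 and cancel (64*m³ + 64*t³).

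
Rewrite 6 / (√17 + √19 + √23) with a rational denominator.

Group as (√17 + √19) + √23; multiply by (√17 + √19) - √23, then rationalise the remaining surd.

(-12*√7429 + 78*√23 + 126*√19 + 150*√17)/1123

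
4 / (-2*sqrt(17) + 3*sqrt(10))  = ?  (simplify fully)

Multiply numerator and denominator by 2*sqrt(17) + 3*sqrt(10).
Denominator becomes 22; numerator becomes 8*sqrt(17) + 12*sqrt(10).

(4*sqrt(17) + 6*sqrt(10))/11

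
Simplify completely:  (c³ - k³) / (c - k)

c^3 - k^3 = (c - k)(c² + c*k + k²).

c² + c*k + k²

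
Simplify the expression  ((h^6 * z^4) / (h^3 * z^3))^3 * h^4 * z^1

Inside the bracket: h^3 * z^1
Raise to the power 3: h^9 * z^3
Multiply by h^4 * z^1: add exponents.

h^13*z^4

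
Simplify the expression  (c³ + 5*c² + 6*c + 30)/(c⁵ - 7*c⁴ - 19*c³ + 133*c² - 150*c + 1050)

Factor: c³ + 5*c² + 6*c + 30 = (c + 5)·(c² + 6);  c⁵ - 7*c⁴ - 19*c³ + 133*c² - 150*c + 1050 = (c - 5)·(c² + 6)·(c + 5)·(c - 7)
Cancel the common factors (c² + 6), (c + 5).

1/(c² - 12*c + 35)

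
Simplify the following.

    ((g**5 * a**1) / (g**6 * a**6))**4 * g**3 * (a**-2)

1/(a**22*g)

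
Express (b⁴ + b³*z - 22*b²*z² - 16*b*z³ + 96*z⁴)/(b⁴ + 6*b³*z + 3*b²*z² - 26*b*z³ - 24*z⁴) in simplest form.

Factor: b⁴ + b³*z - 22*b²*z² - 16*b*z³ + 96*z⁴ = (b - 4*z)·(b + 3*z)·(b + 4*z)·(b - 2*z);  b⁴ + 6*b³*z + 3*b²*z² - 26*b*z³ - 24*z⁴ = (b + z)·(b - 2*z)·(b + 3*z)·(b + 4*z)
Cancel the common factors (b - 2*z), (b + 4*z), (b + 3*z).

(b - 4*z)/(b + z)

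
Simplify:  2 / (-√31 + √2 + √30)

(-2*√31 + 6*√30 + 118*√2 + 8*√465)/239

Group as (√2 + √30) - √31; multiply by (√2 + √30) + √31, then rationalise the remaining surd.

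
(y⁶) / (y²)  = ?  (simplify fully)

y⁴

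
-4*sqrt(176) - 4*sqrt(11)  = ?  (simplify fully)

-20*sqrt(11)

4*sqrt(176) = 16*sqrt(11); 4*sqrt(11) = 4*sqrt(11)
Combine: (-16 - 4)·sqrt(11) = -20*sqrt(11)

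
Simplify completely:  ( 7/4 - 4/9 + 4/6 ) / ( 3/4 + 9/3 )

Numerator: 7/4 - 4/9 + 4/6 = 71/36
Denominator: 3/4 + 9/3 = 15/4
Divide: (71/36) · (4/15) = 71/135

71/135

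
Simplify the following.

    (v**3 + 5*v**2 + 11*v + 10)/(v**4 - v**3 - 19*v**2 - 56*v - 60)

Factor: v**3 + 5*v**2 + 11*v + 10 = (v + 2)*(v**2 + 3*v + 5);  v**4 - v**3 - 19*v**2 - 56*v - 60 = (v**2 + 3*v + 5)*(v - 6)*(v + 2)
Cancel the common factors (v**2 + 3*v + 5), (v + 2).

1/(v - 6)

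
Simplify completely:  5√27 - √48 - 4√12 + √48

5√27 = 15*√3; √48 = 4*√3; 4√12 = 8*√3; √48 = 4*√3
Combine: (15 - 4 - 8 + 4)·√3 = 7*√3

7*√3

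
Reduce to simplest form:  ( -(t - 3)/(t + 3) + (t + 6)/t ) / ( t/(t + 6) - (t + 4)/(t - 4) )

Numerator: -(t - 3)/(t + 3) + (t + 6)/t = (12*t + 18)/(t² + 3*t)
Denominator: t/(t + 6) - (t + 4)/(t - 4) = (-14*t - 24)/(t² + 2*t - 24)
Divide: ((12*t + 18)/(t² + 3*t)) · ((t² + 2*t - 24)/(-14*t - 24)) = (-6*t³ - 21*t² + 126*t + 216)/(7*t³ + 33*t² + 36*t)

(-6*t³ - 21*t² + 126*t + 216)/(7*t³ + 33*t² + 36*t)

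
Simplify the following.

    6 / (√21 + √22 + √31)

Group as (√21 + √31) + √22; multiply by (√21 + √31) - √22, then rationalise the remaining surd.

(-√14322 + 6*√31 + 15*√22 + 16*√21)/142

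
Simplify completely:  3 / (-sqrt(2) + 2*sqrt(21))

(3*sqrt(2) + 6*sqrt(21))/82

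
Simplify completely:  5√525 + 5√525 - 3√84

5√525 = 25*√21; 5√525 = 25*√21; 3√84 = 6*√21
Combine: (25 + 25 - 6)·√21 = 44*√21

44*√21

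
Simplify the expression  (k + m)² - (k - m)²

Write as f(k,m) - f(k,-m) and expand.

4*k*m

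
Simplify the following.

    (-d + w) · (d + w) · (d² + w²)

-d⁴ + w⁴

Pair the conjugate factors: (w+d)(w-d) = -d² + w², then repeat with the next factor.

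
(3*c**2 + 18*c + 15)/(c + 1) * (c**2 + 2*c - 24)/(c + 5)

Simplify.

3*c**2 + 6*c - 72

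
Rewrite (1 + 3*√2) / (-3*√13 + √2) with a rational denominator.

Multiply numerator and denominator by √2 + 3*√13.
Denominator becomes -115; numerator becomes √2 + 6 + 3*√13 + 9*√26.

(-9*√26 - 3*√13 - 6 - √2)/115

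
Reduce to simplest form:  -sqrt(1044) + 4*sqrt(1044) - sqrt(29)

sqrt(1044) = 6*sqrt(29); 4*sqrt(1044) = 24*sqrt(29); sqrt(29) = sqrt(29)
Combine: (-6 + 24 - 1)·sqrt(29) = 17*sqrt(29)

17*sqrt(29)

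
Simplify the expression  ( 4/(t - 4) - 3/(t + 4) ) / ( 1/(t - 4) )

Numerator: 4/(t - 4) - 3/(t + 4) = (t + 28)/(t^2 - 16)
Denominator: 1/(t - 4) = 1/(t - 4)
Divide: ((t + 28)/(t^2 - 16)) · (t - 4) = (t + 28)/(t + 4)

(t + 28)/(t + 4)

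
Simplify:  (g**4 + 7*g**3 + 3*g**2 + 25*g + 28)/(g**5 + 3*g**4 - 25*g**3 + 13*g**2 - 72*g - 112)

Factor: g**4 + 7*g**3 + 3*g**2 + 25*g + 28 = (g**2 - g + 4)*(g + 1)*(g + 7);  g**5 + 3*g**4 - 25*g**3 + 13*g**2 - 72*g - 112 = (g**2 - g + 4)*(g + 1)*(g - 4)*(g + 7)
Cancel the common factors (g**2 - g + 4), (g + 7), (g + 1).

1/(g - 4)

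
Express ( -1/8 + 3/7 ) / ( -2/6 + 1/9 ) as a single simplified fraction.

Numerator: -1/8 + 3/7 = 17/56
Denominator: -2/6 + 1/9 = -2/9
Divide: (17/56) · (-9/2) = -153/112

-153/112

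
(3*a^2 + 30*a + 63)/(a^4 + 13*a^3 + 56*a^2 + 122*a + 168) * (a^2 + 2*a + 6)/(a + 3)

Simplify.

3/(a + 4)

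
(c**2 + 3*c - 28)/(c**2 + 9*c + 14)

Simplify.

(c - 4)/(c + 2)

Factor: c**2 + 3*c - 28 = (c + 7)*(c - 4);  c**2 + 9*c + 14 = (c + 2)*(c + 7)
Cancel the common factor (c + 7).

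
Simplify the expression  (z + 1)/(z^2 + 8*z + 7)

1/(z + 7)

Factor: z^2 + 8*z + 7 = (z + 7)*(z + 1)
Cancel the common factor (z + 1).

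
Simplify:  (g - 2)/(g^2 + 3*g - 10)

Factor: g^2 + 3*g - 10 = (g - 2)*(g + 5)
Cancel the common factor (g - 2).

1/(g + 5)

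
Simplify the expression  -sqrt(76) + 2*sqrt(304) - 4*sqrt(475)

sqrt(76) = 2*sqrt(19); 2*sqrt(304) = 8*sqrt(19); 4*sqrt(475) = 20*sqrt(19)
Combine: (-2 + 8 - 20)·sqrt(19) = -14*sqrt(19)

-14*sqrt(19)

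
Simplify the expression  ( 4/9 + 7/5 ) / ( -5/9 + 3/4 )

332/35

Numerator: 4/9 + 7/5 = 83/45
Denominator: -5/9 + 3/4 = 7/36
Divide: (83/45) · (36/7) = 332/35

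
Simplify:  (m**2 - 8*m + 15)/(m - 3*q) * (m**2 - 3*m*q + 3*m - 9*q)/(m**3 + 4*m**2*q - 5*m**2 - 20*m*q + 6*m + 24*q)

(m**2 - 2*m - 15)/(m**2 + 4*m*q - 2*m - 8*q)

Factor: m**2 - 8*m + 15 = (m - 5)*(m - 3);  m**2 - 3*m*q + 3*m - 9*q = (m + 3)*(m - 3*q);  m**3 + 4*m**2*q - 5*m**2 - 20*m*q + 6*m + 24*q = (m - 2)*(m + 4*q)*(m - 3)
Cancel the common factors (m - 3), (m - 3*q).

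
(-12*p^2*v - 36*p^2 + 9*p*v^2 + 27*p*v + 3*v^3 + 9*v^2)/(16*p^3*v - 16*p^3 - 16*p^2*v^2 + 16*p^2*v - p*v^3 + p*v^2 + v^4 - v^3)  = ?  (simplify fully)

Factor: -12*p^2*v - 36*p^2 + 9*p*v^2 + 27*p*v + 3*v^3 + 9*v^2 = 3*(v + 3)*(-p + v)*(4*p + v);  16*p^3*v - 16*p^3 - 16*p^2*v^2 + 16*p^2*v - p*v^3 + p*v^2 + v^4 - v^3 = (v - 1)*(-p + v)*(4*p + v)*(-4*p + v)
Cancel the common factors (4*p + v), (-p + v).

(-3*v - 9)/(4*p*v - 4*p - v^2 + v)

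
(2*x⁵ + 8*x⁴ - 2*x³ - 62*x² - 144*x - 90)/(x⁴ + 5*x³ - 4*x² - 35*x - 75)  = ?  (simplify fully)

(2*x² + 8*x + 6)/(x + 5)

Factor: 2*x⁵ + 8*x⁴ - 2*x³ - 62*x² - 144*x - 90 = 2·(x - 3)·(x + 1)·(x + 3)·(x² + 3*x + 5);  x⁴ + 5*x³ - 4*x² - 35*x - 75 = (x² + 3*x + 5)·(x - 3)·(x + 5)
Cancel the common factors (x² + 3*x + 5), (x - 3).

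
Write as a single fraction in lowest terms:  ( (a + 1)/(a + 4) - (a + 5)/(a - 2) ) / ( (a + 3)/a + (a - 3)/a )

(-5*a - 11)/(a^2 + 2*a - 8)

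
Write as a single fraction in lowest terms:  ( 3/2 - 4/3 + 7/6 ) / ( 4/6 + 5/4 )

16/23

Numerator: 3/2 - 4/3 + 7/6 = 4/3
Denominator: 4/6 + 5/4 = 23/12
Divide: (4/3) · (12/23) = 16/23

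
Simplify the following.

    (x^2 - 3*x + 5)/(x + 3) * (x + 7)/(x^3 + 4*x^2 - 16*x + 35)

Factor: x^3 + 4*x^2 - 16*x + 35 = (x + 7)*(x^2 - 3*x + 5)
Cancel the common factors (x^2 - 3*x + 5), (x + 7).

1/(x + 3)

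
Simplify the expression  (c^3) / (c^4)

1/c

Quotient: (c^-1)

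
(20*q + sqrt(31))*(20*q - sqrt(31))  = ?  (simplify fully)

Difference of squares with P = 20*q, Q = sqrt(31).

400*q^2 - 31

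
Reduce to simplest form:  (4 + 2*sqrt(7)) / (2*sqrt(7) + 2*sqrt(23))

Multiply numerator and denominator by -2*sqrt(23) + 2*sqrt(7).
Denominator becomes -64; numerator becomes -4*sqrt(161) - 8*sqrt(23) + 8*sqrt(7) + 28.

(-7 - 2*sqrt(7) + 2*sqrt(23) + sqrt(161))/16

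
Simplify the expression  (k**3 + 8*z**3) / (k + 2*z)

k**2 - 2*k*z + 4*z**2

(2*z)**3 + k**3 = (k + 2*z)(k**2 - 2*k*z + 4*z**2).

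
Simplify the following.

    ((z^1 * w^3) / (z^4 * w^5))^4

1/(w^8*z^12)

Inside the bracket: (z^-3) * (w^-2)
Raise to the power 4: (z^-12) * (w^-8)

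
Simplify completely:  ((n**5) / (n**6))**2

Inside the bracket: (n**-1)
Raise to the power 2: (n**-2)

n**(-2)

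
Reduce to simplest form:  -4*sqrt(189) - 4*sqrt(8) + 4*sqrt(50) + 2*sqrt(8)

-12*sqrt(21) + 16*sqrt(2)

4*sqrt(189) = 12*sqrt(21); 4*sqrt(8) = 8*sqrt(2); 4*sqrt(50) = 20*sqrt(2); 2*sqrt(8) = 4*sqrt(2)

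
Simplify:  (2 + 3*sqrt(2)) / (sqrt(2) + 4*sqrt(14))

(-3 - sqrt(2) + 4*sqrt(14) + 12*sqrt(7))/111

Multiply numerator and denominator by -4*sqrt(14) + sqrt(2).
Denominator becomes -222; numerator becomes -24*sqrt(7) - 8*sqrt(14) + 2*sqrt(2) + 6.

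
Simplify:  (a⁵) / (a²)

a³

Quotient: a³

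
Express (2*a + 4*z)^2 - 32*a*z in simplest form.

4*(a - 2*z)^2

Expanding gives 4*a^2 - 16*a*z + 16*z^2, a perfect square.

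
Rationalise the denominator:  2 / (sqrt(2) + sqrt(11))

Multiply numerator and denominator by -sqrt(11) + sqrt(2).
Denominator becomes -9; numerator becomes -2*sqrt(11) + 2*sqrt(2).

(-2*sqrt(2) + 2*sqrt(11))/9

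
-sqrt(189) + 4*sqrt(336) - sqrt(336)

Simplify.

sqrt(189) = 3*sqrt(21); 4*sqrt(336) = 16*sqrt(21); sqrt(336) = 4*sqrt(21)
Combine: (-3 + 16 - 4)·sqrt(21) = 9*sqrt(21)

9*sqrt(21)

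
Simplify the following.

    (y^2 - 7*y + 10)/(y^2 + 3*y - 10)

Factor: y^2 - 7*y + 10 = (y - 5)*(y - 2);  y^2 + 3*y - 10 = (y + 5)*(y - 2)
Cancel the common factor (y - 2).

(y - 5)/(y + 5)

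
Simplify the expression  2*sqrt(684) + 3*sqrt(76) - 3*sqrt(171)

9*sqrt(19)

2*sqrt(684) = 12*sqrt(19); 3*sqrt(76) = 6*sqrt(19); 3*sqrt(171) = 9*sqrt(19)
Combine: (12 + 6 - 9)·sqrt(19) = 9*sqrt(19)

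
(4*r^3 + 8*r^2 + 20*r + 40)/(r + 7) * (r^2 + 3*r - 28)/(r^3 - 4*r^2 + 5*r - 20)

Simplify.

4*r + 8

Factor: 4*r^3 + 8*r^2 + 20*r + 40 = 4*(r^2 + 5)*(r + 2);  r^2 + 3*r - 28 = (r - 4)*(r + 7);  r^3 - 4*r^2 + 5*r - 20 = (r^2 + 5)*(r - 4)
Cancel the common factors (r^2 + 5), (r - 4), (r + 7).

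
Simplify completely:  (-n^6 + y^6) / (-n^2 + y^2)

n^4 + n^2*y^2 + y^4

-n^6 + y^6 factors as (-n + y)*(n + y)*(n^2 - n*y + y^2)*(n^2 + n*y + y^2).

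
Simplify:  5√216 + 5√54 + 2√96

53*√6

5√216 = 30*√6; 5√54 = 15*√6; 2√96 = 8*√6
Combine: (30 + 15 + 8)·√6 = 53*√6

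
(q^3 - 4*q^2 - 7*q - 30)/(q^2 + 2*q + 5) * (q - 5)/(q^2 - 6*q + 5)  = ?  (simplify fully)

Factor: q^3 - 4*q^2 - 7*q - 30 = (q^2 + 2*q + 5)*(q - 6);  q^2 - 6*q + 5 = (q - 5)*(q - 1)
Cancel the common factors (q^2 + 2*q + 5), (q - 5).

(q - 6)/(q - 1)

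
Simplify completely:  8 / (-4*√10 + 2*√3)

(-8*√10 - 4*√3)/37

Multiply numerator and denominator by 2*√3 + 4*√10.
Denominator becomes -148; numerator becomes 16*√3 + 32*√10.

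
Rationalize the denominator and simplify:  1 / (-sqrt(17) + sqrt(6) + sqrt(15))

(-2*sqrt(17) + 4*sqrt(15) + 13*sqrt(6) + 3*sqrt(170))/172

Group as (sqrt(6) + sqrt(15)) - sqrt(17); multiply by (sqrt(6) + sqrt(15)) + sqrt(17), then rationalise the remaining surd.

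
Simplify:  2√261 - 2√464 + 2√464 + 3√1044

2√261 = 6*√29; 2√464 = 8*√29; 2√464 = 8*√29; 3√1044 = 18*√29
Combine: (6 - 8 + 8 + 18)·√29 = 24*√29

24*√29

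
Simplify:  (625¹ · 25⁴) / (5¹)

625¹ = 5^4; 25⁴ = 5^8; 5¹ = 5^1
Combine exponents: 5^11

5^11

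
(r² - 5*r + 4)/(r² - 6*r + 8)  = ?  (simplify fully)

(r - 1)/(r - 2)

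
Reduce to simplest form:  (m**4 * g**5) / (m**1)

g**5*m**3

Quotient: m**3 * g**5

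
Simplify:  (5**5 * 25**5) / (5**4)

5**5 = 5**5; 25**5 = 5**10; 5**4 = 5**4
Combine exponents: 5**11

5**11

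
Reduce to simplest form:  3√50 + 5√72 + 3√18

3√50 = 15*√2; 5√72 = 30*√2; 3√18 = 9*√2
Combine: (15 + 30 + 9)·√2 = 54*√2

54*√2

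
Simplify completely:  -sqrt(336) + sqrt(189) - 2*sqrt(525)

-11*sqrt(21)

sqrt(336) = 4*sqrt(21); sqrt(189) = 3*sqrt(21); 2*sqrt(525) = 10*sqrt(21)
Combine: (-4 + 3 - 10)·sqrt(21) = -11*sqrt(21)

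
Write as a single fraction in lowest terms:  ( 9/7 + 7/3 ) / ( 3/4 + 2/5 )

Numerator: 9/7 + 7/3 = 76/21
Denominator: 3/4 + 2/5 = 23/20
Divide: (76/21) · (20/23) = 1520/483

1520/483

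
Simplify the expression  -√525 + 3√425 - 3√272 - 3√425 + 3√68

√525 = 5*√21; 3√425 = 15*√17; 3√272 = 12*√17; 3√425 = 15*√17; 3√68 = 6*√17

-6*√17 - 5*√21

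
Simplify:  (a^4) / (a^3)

Quotient: a^1

a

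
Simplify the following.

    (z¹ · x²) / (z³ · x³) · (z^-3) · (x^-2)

Quotient: (z^-2) · (x^-1)
Multiply by (z^-3) · (x^-2): add exponents.

1/(x³*z⁵)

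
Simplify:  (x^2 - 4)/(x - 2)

Factor: x^2 - 4 = (x + 2)*(x - 2)
Cancel the common factor (x - 2).

x + 2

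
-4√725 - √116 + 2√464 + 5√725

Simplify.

11*√29

4√725 = 20*√29; √116 = 2*√29; 2√464 = 8*√29; 5√725 = 25*√29
Combine: (-20 - 2 + 8 + 25)·√29 = 11*√29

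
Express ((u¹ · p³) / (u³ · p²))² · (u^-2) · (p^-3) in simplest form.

Inside the bracket: (u^-2) · p¹
Raise to the power 2: (u^-4) · p²
Multiply by (u^-2) · (p^-3): add exponents.

1/(p*u⁶)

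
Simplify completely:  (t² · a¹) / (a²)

Quotient: t² · (a^-1)

t²/a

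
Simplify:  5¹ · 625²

5¹ = 5^1; 625² = 5^8
Combine exponents: 5^9

5^9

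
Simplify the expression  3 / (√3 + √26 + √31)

Group as (√3 + √31) + √26; multiply by (√3 + √31) - √26, then rationalise the remaining surd.

(-3*√2418 - 3*√31 + 12*√26 + 81*√3)/154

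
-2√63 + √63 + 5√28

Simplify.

2√63 = 6*√7; √63 = 3*√7; 5√28 = 10*√7
Combine: (-6 + 3 + 10)·√7 = 7*√7

7*√7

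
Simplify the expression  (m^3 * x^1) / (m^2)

Quotient: m^1 * x^1

m*x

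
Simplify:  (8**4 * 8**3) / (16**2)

2**13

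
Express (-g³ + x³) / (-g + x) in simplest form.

g² + g*x + x²

Factor as (a-b)(a^2+ab+b^2) with a=x, b=g.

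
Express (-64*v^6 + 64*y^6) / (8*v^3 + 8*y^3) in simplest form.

-8*v^3 + 8*y^3

-64*v^6 + 64*y^6 factors as 64*(-v + y)*(v + y)*(v^2 - v*y + y^2)*(v^2 + v*y + y^2).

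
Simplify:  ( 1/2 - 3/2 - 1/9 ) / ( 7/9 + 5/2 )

-20/59

Numerator: 1/2 - 3/2 - 1/9 = -10/9
Denominator: 7/9 + 5/2 = 59/18
Divide: (-10/9) · (18/59) = -20/59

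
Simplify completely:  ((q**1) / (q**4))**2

q**(-6)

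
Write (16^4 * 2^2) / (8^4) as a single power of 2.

2^6

16^4 = 2^16; 2^2 = 2^2; 8^4 = 2^12
Combine exponents: 2^6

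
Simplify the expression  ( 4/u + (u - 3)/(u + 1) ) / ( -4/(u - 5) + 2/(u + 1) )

Numerator: 4/u + (u - 3)/(u + 1) = (u**2 + u + 4)/(u**2 + u)
Denominator: -4/(u - 5) + 2/(u + 1) = (-2*u - 14)/(u**2 - 4*u - 5)
Divide: ((u**2 + u + 4)/(u**2 + u)) · ((u**2 - 4*u - 5)/(-2*u - 14)) = (-u**3 + 4*u**2 + u + 20)/(2*u**2 + 14*u)

(-u**3 + 4*u**2 + u + 20)/(2*u**2 + 14*u)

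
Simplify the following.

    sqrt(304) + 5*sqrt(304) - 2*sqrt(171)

18*sqrt(19)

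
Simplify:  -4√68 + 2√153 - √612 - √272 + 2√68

-8*√17

4√68 = 8*√17; 2√153 = 6*√17; √612 = 6*√17; √272 = 4*√17; 2√68 = 4*√17
Combine: (-8 + 6 - 6 - 4 + 4)·√17 = -8*√17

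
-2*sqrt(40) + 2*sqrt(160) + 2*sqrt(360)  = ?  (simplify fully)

16*sqrt(10)

2*sqrt(40) = 4*sqrt(10); 2*sqrt(160) = 8*sqrt(10); 2*sqrt(360) = 12*sqrt(10)
Combine: (-4 + 8 + 12)·sqrt(10) = 16*sqrt(10)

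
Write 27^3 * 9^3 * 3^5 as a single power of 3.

3^20

27^3 = 3^9; 9^3 = 3^6; 3^5 = 3^5
Combine exponents: 3^20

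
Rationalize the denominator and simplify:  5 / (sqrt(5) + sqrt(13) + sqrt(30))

(-25*sqrt(78) - 30*sqrt(30) + 55*sqrt(13) + 95*sqrt(5))/58

Group as (sqrt(5) + sqrt(30)) + sqrt(13); multiply by (sqrt(5) + sqrt(30)) - sqrt(13), then rationalise the remaining surd.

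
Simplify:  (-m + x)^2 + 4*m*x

After expansion: m^2 + 2*m*x + x^2 — a perfect-square trinomial.

(m + x)^2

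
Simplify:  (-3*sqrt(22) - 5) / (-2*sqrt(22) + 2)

Multiply numerator and denominator by 2 + 2*sqrt(22).
Denominator becomes -84; numerator becomes -142 - 16*sqrt(22).

(8*sqrt(22) + 71)/42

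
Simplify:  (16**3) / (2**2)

2**10

16**3 = 2**12; 2**2 = 2**2
Combine exponents: 2**10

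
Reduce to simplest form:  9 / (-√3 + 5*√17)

Multiply numerator and denominator by √3 + 5*√17.
Denominator becomes 422; numerator becomes 9*√3 + 45*√17.

(9*√3 + 45*√17)/422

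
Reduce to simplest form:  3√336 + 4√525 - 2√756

3√336 = 12*√21; 4√525 = 20*√21; 2√756 = 12*√21
Combine: (12 + 20 - 12)·√21 = 20*√21

20*√21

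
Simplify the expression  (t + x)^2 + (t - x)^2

Only the even-power cross terms survive.

2*t^2 + 2*x^2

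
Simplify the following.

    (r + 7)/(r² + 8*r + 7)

Factor: r² + 8*r + 7 = (r + 7)·(r + 1)
Cancel the common factor (r + 7).

1/(r + 1)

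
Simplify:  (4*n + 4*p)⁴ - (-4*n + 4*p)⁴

Binomially expand both and collect terms in (4*p), (4*n).

2048*n*p*(n² + p²)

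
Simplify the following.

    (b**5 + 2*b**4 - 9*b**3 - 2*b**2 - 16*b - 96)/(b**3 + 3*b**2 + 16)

b**2 - b - 6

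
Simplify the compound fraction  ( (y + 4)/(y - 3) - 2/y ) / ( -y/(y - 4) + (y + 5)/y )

(y³ - 2*y² - 2*y - 24)/(y² - 23*y + 60)

Numerator: (y + 4)/(y - 3) - 2/y = (y² + 2*y + 6)/(y² - 3*y)
Denominator: -y/(y - 4) + (y + 5)/y = (y - 20)/(y² - 4*y)
Divide: ((y² + 2*y + 6)/(y² - 3*y)) · ((y² - 4*y)/(y - 20)) = (y³ - 2*y² - 2*y - 24)/(y² - 23*y + 60)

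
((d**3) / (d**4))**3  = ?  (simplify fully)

d**(-3)

Inside the bracket: (d**-1)
Raise to the power 3: (d**-3)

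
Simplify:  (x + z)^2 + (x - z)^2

Write as f(x,z) + f(x,-z) and expand.

2*x^2 + 2*z^2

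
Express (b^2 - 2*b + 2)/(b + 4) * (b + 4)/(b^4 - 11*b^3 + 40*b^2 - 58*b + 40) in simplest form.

Factor: b^4 - 11*b^3 + 40*b^2 - 58*b + 40 = (b - 4)*(b^2 - 2*b + 2)*(b - 5)
Cancel the common factors (b^2 - 2*b + 2), (b + 4).

1/(b^2 - 9*b + 20)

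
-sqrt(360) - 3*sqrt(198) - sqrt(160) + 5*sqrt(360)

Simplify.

-9*sqrt(22) + 20*sqrt(10)

sqrt(360) = 6*sqrt(10); 3*sqrt(198) = 9*sqrt(22); sqrt(160) = 4*sqrt(10); 5*sqrt(360) = 30*sqrt(10)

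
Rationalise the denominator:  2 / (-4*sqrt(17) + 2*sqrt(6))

(-2*sqrt(17) - sqrt(6))/62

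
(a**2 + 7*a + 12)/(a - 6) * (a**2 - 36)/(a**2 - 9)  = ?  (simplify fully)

(a**2 + 10*a + 24)/(a - 3)

Factor: a**2 + 7*a + 12 = (a + 4)*(a + 3);  a**2 - 36 = (a + 6)*(a - 6);  a**2 - 9 = (a + 3)*(a - 3)
Cancel the common factors (a + 3), (a - 6).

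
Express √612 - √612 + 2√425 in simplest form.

10*√17

√612 = 6*√17; √612 = 6*√17; 2√425 = 10*√17
Combine: (6 - 6 + 10)·√17 = 10*√17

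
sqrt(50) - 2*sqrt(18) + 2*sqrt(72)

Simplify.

11*sqrt(2)

sqrt(50) = 5*sqrt(2); 2*sqrt(18) = 6*sqrt(2); 2*sqrt(72) = 12*sqrt(2)
Combine: (5 - 6 + 12)·sqrt(2) = 11*sqrt(2)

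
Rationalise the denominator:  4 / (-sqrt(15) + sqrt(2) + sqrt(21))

Group as (sqrt(2) + sqrt(21)) - sqrt(15); multiply by (sqrt(2) + sqrt(21)) + sqrt(15), then rationalise the remaining surd.

(-4*sqrt(15) - 2*sqrt(21) + 17*sqrt(2) + 3*sqrt(70))/13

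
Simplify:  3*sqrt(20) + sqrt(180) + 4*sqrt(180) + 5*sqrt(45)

51*sqrt(5)

3*sqrt(20) = 6*sqrt(5); sqrt(180) = 6*sqrt(5); 4*sqrt(180) = 24*sqrt(5); 5*sqrt(45) = 15*sqrt(5)
Combine: (6 + 6 + 24 + 15)·sqrt(5) = 51*sqrt(5)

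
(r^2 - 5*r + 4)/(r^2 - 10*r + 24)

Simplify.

(r - 1)/(r - 6)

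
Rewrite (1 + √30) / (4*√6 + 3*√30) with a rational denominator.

Multiply numerator and denominator by -4*√6 + 3*√30.
Denominator becomes 174; numerator becomes -24*√5 - 4*√6 + 3*√30 + 90.

(-24*√5 - 4*√6 + 3*√30 + 90)/174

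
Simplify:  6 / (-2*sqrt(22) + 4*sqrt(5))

Multiply numerator and denominator by 4*sqrt(5) + 2*sqrt(22).
Denominator becomes -8; numerator becomes 24*sqrt(5) + 12*sqrt(22).

(-3*sqrt(22) - 6*sqrt(5))/2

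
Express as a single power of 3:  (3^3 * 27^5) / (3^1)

3^17

3^3 = 3^3; 27^5 = 3^15; 3^1 = 3^1
Combine exponents: 3^17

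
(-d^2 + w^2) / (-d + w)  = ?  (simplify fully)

d + w

Factor w^2 - d^2 and cancel (-d + w).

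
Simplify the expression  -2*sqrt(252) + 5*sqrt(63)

3*sqrt(7)

2*sqrt(252) = 12*sqrt(7); 5*sqrt(63) = 15*sqrt(7)
Combine: (-12 + 15)·sqrt(7) = 3*sqrt(7)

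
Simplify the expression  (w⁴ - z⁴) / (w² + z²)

Difference of fourth powers: factor out (w² + z²).

w² - z²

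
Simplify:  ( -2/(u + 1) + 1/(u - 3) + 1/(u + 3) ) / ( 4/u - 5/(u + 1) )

Numerator: -2/(u + 1) + 1/(u - 3) + 1/(u + 3) = (2*u + 18)/(u^3 + u^2 - 9*u - 9)
Denominator: 4/u - 5/(u + 1) = (-u + 4)/(u^2 + u)
Divide: ((2*u + 18)/(u^3 + u^2 - 9*u - 9)) · ((u^2 + u)/(-u + 4)) = (-2*u^2 - 18*u)/(u^3 - 4*u^2 - 9*u + 36)

(-2*u^2 - 18*u)/(u^3 - 4*u^2 - 9*u + 36)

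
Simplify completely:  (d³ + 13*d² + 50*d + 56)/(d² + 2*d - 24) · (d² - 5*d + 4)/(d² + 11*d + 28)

Factor: d³ + 13*d² + 50*d + 56 = (d + 2)·(d + 4)·(d + 7);  d² + 2*d - 24 = (d + 6)·(d - 4);  d² - 5*d + 4 = (d - 4)·(d - 1);  d² + 11*d + 28 = (d + 7)·(d + 4)
Cancel the common factors (d + 7), (d - 4), (d + 4).

(d² + d - 2)/(d + 6)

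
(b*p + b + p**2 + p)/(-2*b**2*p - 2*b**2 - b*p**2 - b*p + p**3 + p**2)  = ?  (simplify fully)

Factor: b*p + b + p**2 + p = (b + p)*(p + 1);  -2*b**2*p - 2*b**2 - b*p**2 - b*p + p**3 + p**2 = (b + p)*(p + 1)*(-2*b + p)
Cancel the common factors (p + 1), (b + p).

1/(-2*b + p)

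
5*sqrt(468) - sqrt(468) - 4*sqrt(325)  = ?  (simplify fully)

4*sqrt(13)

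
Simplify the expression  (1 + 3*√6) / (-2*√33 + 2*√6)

(-9*√22 - 18 - √33 - √6)/54

Multiply numerator and denominator by 2*√6 + 2*√33.
Denominator becomes -108; numerator becomes 2*√6 + 2*√33 + 36 + 18*√22.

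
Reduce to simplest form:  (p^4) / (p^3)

Quotient: p^1

p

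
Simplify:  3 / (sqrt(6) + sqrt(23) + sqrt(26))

(-4*sqrt(897) + 3*sqrt(26) + 9*sqrt(23) + 43*sqrt(6))/181

Group as (sqrt(6) + sqrt(23)) + sqrt(26); multiply by (sqrt(6) + sqrt(23)) - sqrt(26), then rationalise the remaining surd.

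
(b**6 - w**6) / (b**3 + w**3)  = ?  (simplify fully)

Difference of sixth powers: factor out (b**3 + w**3).

b**3 - w**3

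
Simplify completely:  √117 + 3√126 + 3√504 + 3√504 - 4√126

√117 = 3*√13; 3√126 = 9*√14; 3√504 = 18*√14; 3√504 = 18*√14; 4√126 = 12*√14

3*√13 + 33*√14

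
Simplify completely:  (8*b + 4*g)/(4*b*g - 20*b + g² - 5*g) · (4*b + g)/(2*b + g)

Factor: 8*b + 4*g = 4·(2*b + g);  4*b*g - 20*b + g² - 5*g = (g - 5)·(4*b + g)
Cancel the common factors (2*b + g), (4*b + g).

4/(g - 5)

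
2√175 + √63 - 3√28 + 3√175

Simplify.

2√175 = 10*√7; √63 = 3*√7; 3√28 = 6*√7; 3√175 = 15*√7
Combine: (10 + 3 - 6 + 15)·√7 = 22*√7

22*√7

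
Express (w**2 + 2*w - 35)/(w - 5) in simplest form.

Factor: w**2 + 2*w - 35 = (w - 5)*(w + 7)
Cancel the common factor (w - 5).

w + 7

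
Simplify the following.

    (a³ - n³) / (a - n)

Factor as (a-b)(a^2+ab+b^2) with a=a, b=n.

a² + a*n + n²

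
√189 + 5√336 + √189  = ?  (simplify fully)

26*√21

√189 = 3*√21; 5√336 = 20*√21; √189 = 3*√21
Combine: (3 + 20 + 3)·√21 = 26*√21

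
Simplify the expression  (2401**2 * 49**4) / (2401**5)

2401**2 = 7**8; 49**4 = 7**8; 2401**5 = 7**20
Combine exponents: 7**(-4)

7**(-4)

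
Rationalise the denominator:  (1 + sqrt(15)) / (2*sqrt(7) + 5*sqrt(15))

(-2*sqrt(105) - 2*sqrt(7) + 5*sqrt(15) + 75)/347

Multiply numerator and denominator by -2*sqrt(7) + 5*sqrt(15).
Denominator becomes 347; numerator becomes -2*sqrt(105) - 2*sqrt(7) + 5*sqrt(15) + 75.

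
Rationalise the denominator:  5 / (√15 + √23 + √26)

(-5*√8970 + 30*√26 + 45*√23 + 85*√15)/618

Group as (√15 + √23) + √26; multiply by (√15 + √23) - √26, then rationalise the remaining surd.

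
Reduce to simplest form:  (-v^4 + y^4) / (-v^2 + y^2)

Factor y^4 - v^4 and cancel (-v^2 + y^2).

v^2 + y^2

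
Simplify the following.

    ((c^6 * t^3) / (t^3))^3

Inside the bracket: c^6
Raise to the power 3: c^18

c^18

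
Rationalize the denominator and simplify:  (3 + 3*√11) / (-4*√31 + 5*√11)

(-12*√341 - 165 - 12*√31 - 15*√11)/221

Multiply numerator and denominator by 5*√11 + 4*√31.
Denominator becomes -221; numerator becomes 15*√11 + 12*√31 + 165 + 12*√341.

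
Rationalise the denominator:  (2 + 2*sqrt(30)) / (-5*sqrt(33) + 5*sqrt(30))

(-6*sqrt(110) - 60 - 2*sqrt(33) - 2*sqrt(30))/15

Multiply numerator and denominator by 5*sqrt(30) + 5*sqrt(33).
Denominator becomes -75; numerator becomes 10*sqrt(30) + 10*sqrt(33) + 300 + 30*sqrt(110).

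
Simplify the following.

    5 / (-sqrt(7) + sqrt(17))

(sqrt(7) + sqrt(17))/2

Multiply numerator and denominator by sqrt(7) + sqrt(17).
Denominator becomes 10; numerator becomes 5*sqrt(7) + 5*sqrt(17).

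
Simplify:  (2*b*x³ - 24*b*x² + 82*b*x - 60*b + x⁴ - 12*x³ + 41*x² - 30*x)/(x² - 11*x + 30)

Factor: 2*b*x³ - 24*b*x² + 82*b*x - 60*b + x⁴ - 12*x³ + 41*x² - 30*x = (x - 5)·(x - 6)·(2*b + x)·(x - 1);  x² - 11*x + 30 = (x - 6)·(x - 5)
Cancel the common factors (x - 6), (x - 5).

2*b*x - 2*b + x² - x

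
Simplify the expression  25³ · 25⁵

25³ = 5^6; 25⁵ = 5^10
Combine exponents: 5^16

5^16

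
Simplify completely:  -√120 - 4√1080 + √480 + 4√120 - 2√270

-20*√30

√120 = 2*√30; 4√1080 = 24*√30; √480 = 4*√30; 4√120 = 8*√30; 2√270 = 6*√30
Combine: (-2 - 24 + 4 + 8 - 6)·√30 = -20*√30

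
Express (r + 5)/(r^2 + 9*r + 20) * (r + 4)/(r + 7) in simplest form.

Factor: r^2 + 9*r + 20 = (r + 5)*(r + 4)
Cancel the common factors (r + 5), (r + 4).

1/(r + 7)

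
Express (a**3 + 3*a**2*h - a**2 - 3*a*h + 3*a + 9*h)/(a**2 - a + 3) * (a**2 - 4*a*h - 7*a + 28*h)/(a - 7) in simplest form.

a**2 - a*h - 12*h**2

Factor: a**3 + 3*a**2*h - a**2 - 3*a*h + 3*a + 9*h = (a**2 - a + 3)*(a + 3*h);  a**2 - 4*a*h - 7*a + 28*h = (a - 7)*(a - 4*h)
Cancel the common factors (a**2 - a + 3), (a - 7).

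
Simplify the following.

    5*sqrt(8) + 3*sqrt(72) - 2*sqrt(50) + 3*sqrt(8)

24*sqrt(2)

5*sqrt(8) = 10*sqrt(2); 3*sqrt(72) = 18*sqrt(2); 2*sqrt(50) = 10*sqrt(2); 3*sqrt(8) = 6*sqrt(2)
Combine: (10 + 18 - 10 + 6)·sqrt(2) = 24*sqrt(2)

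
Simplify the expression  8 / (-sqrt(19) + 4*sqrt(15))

(8*sqrt(19) + 32*sqrt(15))/221

Multiply numerator and denominator by sqrt(19) + 4*sqrt(15).
Denominator becomes 221; numerator becomes 8*sqrt(19) + 32*sqrt(15).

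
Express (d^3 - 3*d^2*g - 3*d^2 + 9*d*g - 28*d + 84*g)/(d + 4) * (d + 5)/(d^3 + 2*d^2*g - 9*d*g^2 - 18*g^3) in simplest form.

(d^2 - 2*d - 35)/(d^2 + 5*d*g + 6*g^2)

Factor: d^3 - 3*d^2*g - 3*d^2 + 9*d*g - 28*d + 84*g = (d - 7)*(d - 3*g)*(d + 4);  d^3 + 2*d^2*g - 9*d*g^2 - 18*g^3 = (d - 3*g)*(d + 3*g)*(d + 2*g)
Cancel the common factors (d + 4), (d - 3*g).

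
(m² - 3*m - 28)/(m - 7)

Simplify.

Factor: m² - 3*m - 28 = (m + 4)·(m - 7)
Cancel the common factor (m - 7).

m + 4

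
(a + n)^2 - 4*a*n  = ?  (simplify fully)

(a - n)^2

After expansion: a^2 - 2*a*n + n^2 — a perfect-square trinomial.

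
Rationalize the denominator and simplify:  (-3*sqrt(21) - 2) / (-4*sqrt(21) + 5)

(23*sqrt(21) + 262)/311

Multiply numerator and denominator by 5 + 4*sqrt(21).
Denominator becomes -311; numerator becomes -262 - 23*sqrt(21).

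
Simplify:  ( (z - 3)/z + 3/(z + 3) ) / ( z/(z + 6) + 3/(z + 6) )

(z³ + 9*z² + 9*z - 54)/(z³ + 6*z² + 9*z)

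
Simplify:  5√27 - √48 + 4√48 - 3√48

5√27 = 15*√3; √48 = 4*√3; 4√48 = 16*√3; 3√48 = 12*√3
Combine: (15 - 4 + 16 - 12)·√3 = 15*√3

15*√3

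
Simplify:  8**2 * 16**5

8**2 = 2**6; 16**5 = 2**20
Combine exponents: 2**26

2**26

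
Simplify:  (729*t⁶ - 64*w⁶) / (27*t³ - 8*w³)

27*t³ + 8*w³

729*t⁶ - 64*w⁶ factors as (3*t - 2*w)*(3*t + 2*w)*(9*t² - 6*t*w + 4*w²)*(9*t² + 6*t*w + 4*w²).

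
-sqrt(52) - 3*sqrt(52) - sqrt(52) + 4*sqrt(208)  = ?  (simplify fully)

sqrt(52) = 2*sqrt(13); 3*sqrt(52) = 6*sqrt(13); sqrt(52) = 2*sqrt(13); 4*sqrt(208) = 16*sqrt(13)
Combine: (-2 - 6 - 2 + 16)·sqrt(13) = 6*sqrt(13)

6*sqrt(13)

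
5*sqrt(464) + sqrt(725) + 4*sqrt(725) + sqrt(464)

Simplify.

5*sqrt(464) = 20*sqrt(29); sqrt(725) = 5*sqrt(29); 4*sqrt(725) = 20*sqrt(29); sqrt(464) = 4*sqrt(29)
Combine: (20 + 5 + 20 + 4)·sqrt(29) = 49*sqrt(29)

49*sqrt(29)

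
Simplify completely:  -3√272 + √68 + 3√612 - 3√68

3√272 = 12*√17; √68 = 2*√17; 3√612 = 18*√17; 3√68 = 6*√17
Combine: (-12 + 2 + 18 - 6)·√17 = 2*√17

2*√17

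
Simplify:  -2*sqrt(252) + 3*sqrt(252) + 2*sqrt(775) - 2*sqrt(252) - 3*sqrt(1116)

2*sqrt(252) = 12*sqrt(7); 3*sqrt(252) = 18*sqrt(7); 2*sqrt(775) = 10*sqrt(31); 2*sqrt(252) = 12*sqrt(7); 3*sqrt(1116) = 18*sqrt(31)

-8*sqrt(31) - 6*sqrt(7)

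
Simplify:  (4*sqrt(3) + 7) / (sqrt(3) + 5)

(13*sqrt(3) + 23)/22

Multiply numerator and denominator by -sqrt(3) + 5.
Denominator becomes 22; numerator becomes 13*sqrt(3) + 23.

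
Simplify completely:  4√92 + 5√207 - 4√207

4√92 = 8*√23; 5√207 = 15*√23; 4√207 = 12*√23
Combine: (8 + 15 - 12)·√23 = 11*√23

11*√23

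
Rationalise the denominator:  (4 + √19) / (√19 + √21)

Multiply numerator and denominator by -√21 + √19.
Denominator becomes -2; numerator becomes -√399 - 4*√21 + 4*√19 + 19.

(-19 - 4*√19 + 4*√21 + √399)/2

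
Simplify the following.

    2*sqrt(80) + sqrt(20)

10*sqrt(5)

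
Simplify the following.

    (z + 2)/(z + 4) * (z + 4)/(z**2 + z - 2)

1/(z - 1)

Factor: z**2 + z - 2 = (z - 1)*(z + 2)
Cancel the common factors (z + 2), (z + 4).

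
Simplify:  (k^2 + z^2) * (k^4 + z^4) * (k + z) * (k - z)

k^8 - z^8

Pair the conjugate factors: (k+z)(k-z) = k^2 - z^2, then repeat with the next factor.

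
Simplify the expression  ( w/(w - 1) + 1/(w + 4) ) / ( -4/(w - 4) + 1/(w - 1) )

Numerator: w/(w - 1) + 1/(w + 4) = (w^2 + 5*w - 1)/(w^2 + 3*w - 4)
Denominator: -4/(w - 4) + 1/(w - 1) = -3*w/(w^2 - 5*w + 4)
Divide: ((w^2 + 5*w - 1)/(w^2 + 3*w - 4)) · (-(w^2 - 5*w + 4)/(3*w)) = (-w^3 - w^2 + 21*w - 4)/(3*w^2 + 12*w)

(-w^3 - w^2 + 21*w - 4)/(3*w^2 + 12*w)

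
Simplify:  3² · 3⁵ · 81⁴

3^23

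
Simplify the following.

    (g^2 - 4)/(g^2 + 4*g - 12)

(g + 2)/(g + 6)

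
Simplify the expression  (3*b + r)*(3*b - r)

(3*b)**2 - (r)**2 = 9*b**2 - r**2.

9*b**2 - r**2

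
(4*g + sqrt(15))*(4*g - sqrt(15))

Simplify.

16*g^2 - 15

(4*g)^2 - (sqrt(15))^2 = 16*g^2 - 15.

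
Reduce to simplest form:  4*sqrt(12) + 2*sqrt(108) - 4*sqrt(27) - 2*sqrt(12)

4*sqrt(3)

4*sqrt(12) = 8*sqrt(3); 2*sqrt(108) = 12*sqrt(3); 4*sqrt(27) = 12*sqrt(3); 2*sqrt(12) = 4*sqrt(3)
Combine: (8 + 12 - 12 - 4)·sqrt(3) = 4*sqrt(3)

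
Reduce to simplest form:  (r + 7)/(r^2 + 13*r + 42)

1/(r + 6)

Factor: r^2 + 13*r + 42 = (r + 7)*(r + 6)
Cancel the common factor (r + 7).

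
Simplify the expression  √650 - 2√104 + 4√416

√650 = 5*√26; 2√104 = 4*√26; 4√416 = 16*√26
Combine: (5 - 4 + 16)·√26 = 17*√26

17*√26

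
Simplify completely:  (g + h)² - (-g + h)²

4*g*h

Write as f(h,g) - f(h,-g) and expand.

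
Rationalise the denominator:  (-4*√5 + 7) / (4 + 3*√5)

(-88 + 37*√5)/29

Multiply numerator and denominator by -3*√5 + 4.
Denominator becomes -29; numerator becomes -37*√5 + 88.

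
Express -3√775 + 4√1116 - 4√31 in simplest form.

5*√31

3√775 = 15*√31; 4√1116 = 24*√31; 4√31 = 4*√31
Combine: (-15 + 24 - 4)·√31 = 5*√31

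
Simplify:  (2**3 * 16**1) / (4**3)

2**3 = 2**3; 16**1 = 2**4; 4**3 = 2**6
Combine exponents: 2**1

2**1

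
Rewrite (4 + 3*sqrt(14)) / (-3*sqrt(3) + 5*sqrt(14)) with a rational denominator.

(12*sqrt(3) + 9*sqrt(42) + 20*sqrt(14) + 210)/323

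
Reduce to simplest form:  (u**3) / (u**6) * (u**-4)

Quotient: (u**-3)
Multiply by (u**-4): add exponents.

u**(-7)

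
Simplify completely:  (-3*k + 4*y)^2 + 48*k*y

(3*k + 4*y)^2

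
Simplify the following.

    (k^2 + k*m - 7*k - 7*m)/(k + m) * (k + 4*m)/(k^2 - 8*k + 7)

(k + 4*m)/(k - 1)

Factor: k^2 + k*m - 7*k - 7*m = (k - 7)*(k + m);  k^2 - 8*k + 7 = (k - 7)*(k - 1)
Cancel the common factors (k + m), (k - 7).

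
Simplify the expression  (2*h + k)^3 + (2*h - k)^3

Binomially expand both and collect terms in (2*h), k.

16*h^3 + 12*h*k^2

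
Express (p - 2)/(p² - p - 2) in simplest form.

1/(p + 1)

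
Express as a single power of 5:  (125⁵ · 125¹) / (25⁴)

5^10

125⁵ = 5^15; 125¹ = 5^3; 25⁴ = 5^8
Combine exponents: 5^10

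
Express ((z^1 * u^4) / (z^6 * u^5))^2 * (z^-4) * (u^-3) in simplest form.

Inside the bracket: (z^-5) * (u^-1)
Raise to the power 2: (z^-10) * (u^-2)
Multiply by (z^-4) * (u^-3): add exponents.

1/(u^5*z^14)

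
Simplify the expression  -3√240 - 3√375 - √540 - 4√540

3√240 = 12*√15; 3√375 = 15*√15; √540 = 6*√15; 4√540 = 24*√15
Combine: (-12 - 15 - 6 - 24)·√15 = -57*√15

-57*√15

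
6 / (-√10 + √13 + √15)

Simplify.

(-9*√10 + 4*√15 + 6*√13 + 5*√78)/38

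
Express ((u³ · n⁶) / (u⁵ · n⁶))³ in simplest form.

Inside the bracket: (u^-2)
Raise to the power 3: (u^-6)

u^(-6)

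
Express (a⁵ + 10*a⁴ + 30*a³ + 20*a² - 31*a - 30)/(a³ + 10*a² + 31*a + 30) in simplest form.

a² - 1

Factor: a⁵ + 10*a⁴ + 30*a³ + 20*a² - 31*a - 30 = (a + 2)·(a + 1)·(a + 5)·(a - 1)·(a + 3);  a³ + 10*a² + 31*a + 30 = (a + 3)·(a + 2)·(a + 5)
Cancel the common factors (a + 2), (a + 5), (a + 3).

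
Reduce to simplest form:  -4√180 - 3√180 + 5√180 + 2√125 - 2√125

-12*√5

4√180 = 24*√5; 3√180 = 18*√5; 5√180 = 30*√5; 2√125 = 10*√5; 2√125 = 10*√5
Combine: (-24 - 18 + 30 + 10 - 10)·√5 = -12*√5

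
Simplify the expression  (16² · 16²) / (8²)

16² = 2^8; 16² = 2^8; 8² = 2^6
Combine exponents: 2^10

2^10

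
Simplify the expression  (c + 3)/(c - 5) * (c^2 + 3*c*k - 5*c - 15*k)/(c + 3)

Factor: c^2 + 3*c*k - 5*c - 15*k = (c + 3*k)*(c - 5)
Cancel the common factors (c - 5), (c + 3).

c + 3*k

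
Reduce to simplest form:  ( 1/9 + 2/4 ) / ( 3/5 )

Numerator: 1/9 + 2/4 = 11/18
Denominator: 3/5 = 3/5
Divide: (11/18) · (5/3) = 55/54

55/54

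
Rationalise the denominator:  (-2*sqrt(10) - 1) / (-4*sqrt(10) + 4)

Multiply numerator and denominator by 4 + 4*sqrt(10).
Denominator becomes -144; numerator becomes -84 - 12*sqrt(10).

(sqrt(10) + 7)/12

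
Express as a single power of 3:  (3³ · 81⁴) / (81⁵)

3³ = 3^3; 81⁴ = 3^16; 81⁵ = 3^20
Combine exponents: 3^(-1)

3^(-1)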